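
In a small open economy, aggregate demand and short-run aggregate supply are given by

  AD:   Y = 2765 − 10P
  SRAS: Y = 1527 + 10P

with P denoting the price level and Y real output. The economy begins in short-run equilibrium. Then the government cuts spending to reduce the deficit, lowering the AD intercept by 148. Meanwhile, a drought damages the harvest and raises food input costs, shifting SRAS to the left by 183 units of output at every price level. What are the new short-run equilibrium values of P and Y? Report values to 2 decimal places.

After both shocks: AD is Y = 2617 − 10P and SRAS is Y = 1344 + 10P.
Setting them equal: 1273 = 20P, so P = 63.65.
Substituting into AD, Y = 1980.50.

P = 63.65, Y = 1980.50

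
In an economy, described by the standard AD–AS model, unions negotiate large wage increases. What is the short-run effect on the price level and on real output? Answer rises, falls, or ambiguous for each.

Price level: rises; output: falls

This is an adverse supply shock: SRAS shifts left.
Moving along the downward-sloping AD curve, P rises and Y falls.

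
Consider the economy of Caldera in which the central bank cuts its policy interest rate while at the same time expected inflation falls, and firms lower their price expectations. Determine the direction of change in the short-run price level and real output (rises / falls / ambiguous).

Price level: ambiguous; output: rises

The first event is a positive demand shock: AD shifts right, which by itself pushes P up and Y up.
The second is a favourable supply shock: SRAS shifts right, which by itself pushes P down and Y up.
The two shocks push P in opposite directions, so the effect on P is ambiguous. Both shocks push Y up, so Y rises.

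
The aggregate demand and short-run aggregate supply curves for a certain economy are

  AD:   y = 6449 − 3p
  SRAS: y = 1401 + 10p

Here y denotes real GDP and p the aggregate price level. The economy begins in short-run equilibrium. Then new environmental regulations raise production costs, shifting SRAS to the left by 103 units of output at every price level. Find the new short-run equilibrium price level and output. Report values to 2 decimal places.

p = 396.23, y = 5260.31

This is a negative supply shock: SRAS shifts left.
New SRAS: y = 1298 + 10p.
Set AD = SRAS: 6449 − 3p = 1298 + 10p, so 5151 = 13p and p = 396.23.
Substituting into AD, y = 5260.31.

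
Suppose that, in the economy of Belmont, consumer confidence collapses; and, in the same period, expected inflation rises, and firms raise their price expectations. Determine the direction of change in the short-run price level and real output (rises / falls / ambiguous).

Price level: ambiguous; output: falls

The first event is a negative demand shock: AD shifts left, which by itself pushes P down and Y down.
The second is an adverse supply shock: SRAS shifts left, which by itself pushes P up and Y down.
The two shocks push P in opposite directions, so the effect on P is ambiguous. Both shocks push Y down, so Y falls.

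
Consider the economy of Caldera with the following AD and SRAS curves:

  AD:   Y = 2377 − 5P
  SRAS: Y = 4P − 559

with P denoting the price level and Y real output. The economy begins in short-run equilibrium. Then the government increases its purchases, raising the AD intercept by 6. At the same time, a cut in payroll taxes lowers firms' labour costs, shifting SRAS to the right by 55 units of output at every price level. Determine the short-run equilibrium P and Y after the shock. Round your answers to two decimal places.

P = 320.78, Y = 779.11

After both shocks: AD is Y = 2383 − 5P and SRAS is Y = 4P − 504.
Setting them equal: 2887 = 9P, so P = 320.78.
Substituting into AD, Y = 779.11.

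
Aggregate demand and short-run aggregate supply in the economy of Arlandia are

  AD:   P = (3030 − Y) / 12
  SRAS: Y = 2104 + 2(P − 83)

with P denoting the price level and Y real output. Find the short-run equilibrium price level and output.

Write SRAS as Y = 2104 + 2P − 166 = 1938 + 2P.
Rearrange AD to Y = 3030 − 12P.
Set AD = SRAS: 3030 − 12P = 1938 + 2P, so 1092 = 14P and P = 78.
Then Y = 3030 − 12·78 = 2094.

P = 78, Y = 2094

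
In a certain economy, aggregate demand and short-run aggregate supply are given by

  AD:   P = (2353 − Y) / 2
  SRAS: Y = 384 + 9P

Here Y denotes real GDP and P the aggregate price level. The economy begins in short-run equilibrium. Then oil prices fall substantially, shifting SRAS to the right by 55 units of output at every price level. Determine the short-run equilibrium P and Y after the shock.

This is a positive supply shock: SRAS shifts right.
New SRAS: Y = 439 + 9P.
Set AD = SRAS: 2353 − 2P = 439 + 9P, so 1914 = 11P and P = 174.
Y = 2353 − 2·174 = 2005.

P = 174, Y = 2005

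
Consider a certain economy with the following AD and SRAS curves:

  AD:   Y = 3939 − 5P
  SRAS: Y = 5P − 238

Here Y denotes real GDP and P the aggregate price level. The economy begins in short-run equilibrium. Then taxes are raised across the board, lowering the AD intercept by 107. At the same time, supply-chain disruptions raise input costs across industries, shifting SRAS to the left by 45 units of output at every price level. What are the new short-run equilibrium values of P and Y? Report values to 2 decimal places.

After both shocks: AD is Y = 3832 − 5P and SRAS is Y = 5P − 283.
Setting them equal: 4115 = 10P, so P = 411.50.
Substituting into AD, Y = 1774.50.

P = 411.50, Y = 1774.50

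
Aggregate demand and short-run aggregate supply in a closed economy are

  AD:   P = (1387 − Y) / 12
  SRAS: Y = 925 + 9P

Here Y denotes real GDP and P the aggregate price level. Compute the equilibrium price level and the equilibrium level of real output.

P = 22, Y = 1123

Rearrange AD to Y = 1387 − 12P.
Set AD = SRAS: 1387 − 12P = 925 + 9P, so 462 = 21P and P = 22.
Then Y = 1387 − 12·22 = 1123.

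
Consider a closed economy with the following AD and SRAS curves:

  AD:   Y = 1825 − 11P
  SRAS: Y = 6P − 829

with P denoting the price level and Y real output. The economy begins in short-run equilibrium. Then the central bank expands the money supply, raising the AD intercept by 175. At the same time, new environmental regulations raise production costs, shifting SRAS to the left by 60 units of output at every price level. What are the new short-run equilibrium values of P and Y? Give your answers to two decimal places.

After both shocks: AD is Y = 2000 − 11P and SRAS is Y = 6P − 889.
Setting them equal: 2889 = 17P, so P = 169.94.
Substituting into AD, Y = 130.65.

P = 169.94, Y = 130.65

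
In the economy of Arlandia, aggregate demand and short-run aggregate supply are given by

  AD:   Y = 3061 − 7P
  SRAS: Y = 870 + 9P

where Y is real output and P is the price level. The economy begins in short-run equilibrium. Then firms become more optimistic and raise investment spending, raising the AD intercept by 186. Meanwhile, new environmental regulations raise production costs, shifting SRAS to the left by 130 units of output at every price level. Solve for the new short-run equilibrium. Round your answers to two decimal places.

After both shocks: AD is Y = 3247 − 7P and SRAS is Y = 740 + 9P.
Setting them equal: 2507 = 16P, so P = 156.69.
Substituting into AD, Y = 2150.19.

P = 156.69, Y = 2150.19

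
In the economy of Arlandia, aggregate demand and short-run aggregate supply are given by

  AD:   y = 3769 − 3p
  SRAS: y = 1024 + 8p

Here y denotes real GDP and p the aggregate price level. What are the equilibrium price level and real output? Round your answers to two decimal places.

Set AD = SRAS: 3769 − 3p = 1024 + 8p, so 2745 = 11p and p = 249.55.
Substituting into AD, y = 3769 − 3p = 3020.36.

p = 249.55, y = 3020.36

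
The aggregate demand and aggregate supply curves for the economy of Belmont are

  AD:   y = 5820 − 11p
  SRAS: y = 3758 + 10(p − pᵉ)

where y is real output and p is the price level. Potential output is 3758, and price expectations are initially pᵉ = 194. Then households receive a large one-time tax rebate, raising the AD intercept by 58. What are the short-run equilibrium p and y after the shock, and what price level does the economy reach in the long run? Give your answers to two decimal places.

Short run: p = 193.33, y = 3751.33. Long run: p = 192.73.

AD shifts right: new AD is y = 5878 − 11p. With pᵉ = 194, SRAS is y = 1818 + 10p.
Short run: 5878 − 11p = 1818 + 10p gives 4060 = 21p, so p = 193.33 and y = 5878 − 11p = 3751.33.
y = 3751.33 is below potential 3758; expectations adjust and SRAS shifts right until y = 3758.
Long run: on the new AD curve, 3758 = 5878 − 11p gives p = 192.73.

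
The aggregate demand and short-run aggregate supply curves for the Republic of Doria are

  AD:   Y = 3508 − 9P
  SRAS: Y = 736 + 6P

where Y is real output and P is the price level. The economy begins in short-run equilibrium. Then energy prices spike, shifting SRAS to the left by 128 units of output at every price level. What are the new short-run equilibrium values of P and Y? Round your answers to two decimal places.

P = 193.33, Y = 1768.00

This is a negative supply shock: SRAS shifts left.
New SRAS: Y = 608 + 6P.
Set AD = SRAS: 3508 − 9P = 608 + 6P, so 2900 = 15P and P = 193.33.
Substituting into AD, Y = 1768.00.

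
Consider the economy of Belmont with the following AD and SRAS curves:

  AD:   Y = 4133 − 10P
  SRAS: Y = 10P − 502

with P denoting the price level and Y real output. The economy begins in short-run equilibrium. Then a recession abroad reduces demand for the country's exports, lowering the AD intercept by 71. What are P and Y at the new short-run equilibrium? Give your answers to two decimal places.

This is a negative demand shock: AD shifts left.
New AD: Y = 4062 − 10P.
Set AD = SRAS: 4062 − 10P = 10P − 502, so 4564 = 20P and P = 228.20.
Substituting into AD, Y = 1780.00.

P = 228.20, Y = 1780.00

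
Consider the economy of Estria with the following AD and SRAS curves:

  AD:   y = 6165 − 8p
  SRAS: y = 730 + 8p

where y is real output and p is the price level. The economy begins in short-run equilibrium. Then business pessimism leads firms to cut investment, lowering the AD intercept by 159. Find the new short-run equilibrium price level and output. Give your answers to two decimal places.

p = 329.75, y = 3368.00

This is a negative demand shock: AD shifts left.
New AD: y = 6006 − 8p.
Set AD = SRAS: 6006 − 8p = 730 + 8p, so 5276 = 16p and p = 329.75.
Substituting into AD, y = 3368.00.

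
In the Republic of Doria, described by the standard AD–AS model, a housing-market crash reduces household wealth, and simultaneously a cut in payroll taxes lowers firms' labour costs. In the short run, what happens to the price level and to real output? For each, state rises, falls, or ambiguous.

The first event is a negative demand shock: AD shifts left, which by itself pushes P down and Y down.
The second is a favourable supply shock: SRAS shifts right, which by itself pushes P down and Y up.
Both shocks push P down, so P falls. The two shocks push Y in opposite directions, so the effect on Y is ambiguous.

Price level: falls; output: ambiguous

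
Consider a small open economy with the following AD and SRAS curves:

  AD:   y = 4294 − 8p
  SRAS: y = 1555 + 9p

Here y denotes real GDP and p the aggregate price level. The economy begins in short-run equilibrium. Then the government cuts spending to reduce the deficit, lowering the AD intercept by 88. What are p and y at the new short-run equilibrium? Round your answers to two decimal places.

This is a negative demand shock: AD shifts left.
New AD: y = 4206 − 8p.
Set AD = SRAS: 4206 − 8p = 1555 + 9p, so 2651 = 17p and p = 155.94.
Substituting into AD, y = 2958.47.

p = 155.94, y = 2958.47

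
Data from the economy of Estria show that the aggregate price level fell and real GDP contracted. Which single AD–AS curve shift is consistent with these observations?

P fell and Y fell. An AD shift moves P and Y in the same direction; an SRAS shift moves them in opposite directions.
Here P and Y moved in the same direction, so the AD curve shifted.
Since Y fell, AD shifted left.

AD shifted left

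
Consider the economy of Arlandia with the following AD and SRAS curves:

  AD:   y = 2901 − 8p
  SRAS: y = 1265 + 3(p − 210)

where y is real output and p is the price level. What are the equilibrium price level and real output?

p = 206, y = 1253

Write SRAS as y = 1265 + 3p − 630 = 635 + 3p.
Set AD = SRAS: 2901 − 8p = 635 + 3p, so 2266 = 11p and p = 206.
Then y = 2901 − 8·206 = 1253.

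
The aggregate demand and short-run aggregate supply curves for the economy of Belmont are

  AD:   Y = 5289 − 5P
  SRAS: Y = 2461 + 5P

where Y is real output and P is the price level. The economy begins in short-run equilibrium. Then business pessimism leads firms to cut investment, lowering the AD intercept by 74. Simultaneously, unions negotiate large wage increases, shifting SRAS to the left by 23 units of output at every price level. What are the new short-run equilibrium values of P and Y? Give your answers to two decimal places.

After both shocks: AD is Y = 5215 − 5P and SRAS is Y = 2438 + 5P.
Setting them equal: 2777 = 10P, so P = 277.70.
Substituting into AD, Y = 3826.50.

P = 277.70, Y = 3826.50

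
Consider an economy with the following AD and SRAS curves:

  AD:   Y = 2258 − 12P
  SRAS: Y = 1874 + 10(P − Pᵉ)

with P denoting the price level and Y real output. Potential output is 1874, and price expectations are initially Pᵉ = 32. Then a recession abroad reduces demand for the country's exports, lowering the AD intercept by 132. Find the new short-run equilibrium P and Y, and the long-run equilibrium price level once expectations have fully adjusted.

Short run: P = 26, Y = 1814. Long run: P = 21.

AD shifts left: new AD is Y = 2126 − 12P. With Pᵉ = 32, SRAS is Y = 1554 + 10P.
Short run: 2126 − 12P = 1554 + 10P gives 572 = 22P, so P = 26 and Y = 2126 − 12·26 = 1814.
Y = 1814 is below potential 1874; expectations adjust and SRAS shifts right until Y = 1874.
Long run: on the new AD curve, 1874 = 2126 − 12P gives P = 21.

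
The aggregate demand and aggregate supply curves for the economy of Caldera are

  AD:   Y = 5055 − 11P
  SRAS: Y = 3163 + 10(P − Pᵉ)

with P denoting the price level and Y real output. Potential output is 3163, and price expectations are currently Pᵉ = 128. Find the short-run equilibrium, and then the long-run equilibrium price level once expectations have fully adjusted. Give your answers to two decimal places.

Short run: P = 151.05, Y = 3393.48. Long run: P = 172.00.

Short run: with Pᵉ = 128, SRAS is Y = 1883 + 10P. Setting AD = SRAS gives 3172 = 21P, so P = 151.05 and Y = 5055 − 11P = 3393.48.
Output 3393.48 is above potential 3163, so over time expected prices rise and SRAS shifts left until Y returns to 3163.
Long run: Y = 3163 on the AD curve gives 3163 = 5055 − 11P, so P = 172.00.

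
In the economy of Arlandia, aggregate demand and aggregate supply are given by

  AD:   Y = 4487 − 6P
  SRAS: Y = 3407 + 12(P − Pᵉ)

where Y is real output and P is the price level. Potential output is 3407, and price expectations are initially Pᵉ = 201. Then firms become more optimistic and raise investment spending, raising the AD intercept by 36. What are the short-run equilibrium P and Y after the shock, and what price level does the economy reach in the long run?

Short run: P = 196, Y = 3347. Long run: P = 186.

AD shifts right: new AD is Y = 4523 − 6P. With Pᵉ = 201, SRAS is Y = 995 + 12P.
Short run: 4523 − 6P = 995 + 12P gives 3528 = 18P, so P = 196 and Y = 4523 − 6·196 = 3347.
Y = 3347 is below potential 3407; expectations adjust and SRAS shifts right until Y = 3407.
Long run: on the new AD curve, 3407 = 4523 − 6P gives P = 186.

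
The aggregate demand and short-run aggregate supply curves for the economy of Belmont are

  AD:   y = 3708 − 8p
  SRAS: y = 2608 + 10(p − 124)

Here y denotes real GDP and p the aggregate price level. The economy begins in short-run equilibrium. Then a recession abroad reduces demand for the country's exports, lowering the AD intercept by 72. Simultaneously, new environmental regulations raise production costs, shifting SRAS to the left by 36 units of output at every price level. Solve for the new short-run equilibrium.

p = 128, y = 2612

After both shocks: AD is y = 3636 − 8p and SRAS is y = 1332 + 10p.
Setting them equal: 2304 = 18p, so p = 128.
y = 3636 − 8·128 = 2612.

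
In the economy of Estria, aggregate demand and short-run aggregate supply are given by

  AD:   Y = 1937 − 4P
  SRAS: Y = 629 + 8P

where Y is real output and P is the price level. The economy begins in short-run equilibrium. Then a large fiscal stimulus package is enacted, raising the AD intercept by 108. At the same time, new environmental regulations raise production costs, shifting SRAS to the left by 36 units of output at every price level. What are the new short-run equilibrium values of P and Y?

After both shocks: AD is Y = 2045 − 4P and SRAS is Y = 593 + 8P.
Setting them equal: 1452 = 12P, so P = 121.
Y = 2045 − 4·121 = 1561.

P = 121, Y = 1561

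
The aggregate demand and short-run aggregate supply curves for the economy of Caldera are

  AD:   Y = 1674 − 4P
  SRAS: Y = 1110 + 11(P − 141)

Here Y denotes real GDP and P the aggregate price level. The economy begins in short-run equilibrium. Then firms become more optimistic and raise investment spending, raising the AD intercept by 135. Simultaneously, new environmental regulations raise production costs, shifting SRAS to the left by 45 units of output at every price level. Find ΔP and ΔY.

ΔP = +12, ΔY = +87

After both shocks: AD is Y = 1809 − 4P and SRAS is Y = 11P − 486.
Setting them equal: 2295 = 15P, so P = 153.
Y = 1809 − 4·153 = 1197.
Initially P = 141, Y = 1110, so ΔP = +12 and ΔY = +87.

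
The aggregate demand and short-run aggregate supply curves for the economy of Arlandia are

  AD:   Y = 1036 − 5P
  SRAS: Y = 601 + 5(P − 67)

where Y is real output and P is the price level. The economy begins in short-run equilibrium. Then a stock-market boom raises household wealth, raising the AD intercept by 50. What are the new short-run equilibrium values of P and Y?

This is a positive demand shock: AD shifts right.
New AD: Y = 1086 − 5P.
SRAS can be written Y = 266 + 5P.
Set AD = SRAS: 1086 − 5P = 266 + 5P, so 820 = 10P and P = 82.
Y = 1086 − 5·82 = 676.

P = 82, Y = 676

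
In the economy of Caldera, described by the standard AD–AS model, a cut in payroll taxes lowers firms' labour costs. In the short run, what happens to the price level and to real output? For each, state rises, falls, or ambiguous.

Price level: falls; output: rises

This is a favourable supply shock: SRAS shifts right.
Moving along the downward-sloping AD curve, P falls and Y rises.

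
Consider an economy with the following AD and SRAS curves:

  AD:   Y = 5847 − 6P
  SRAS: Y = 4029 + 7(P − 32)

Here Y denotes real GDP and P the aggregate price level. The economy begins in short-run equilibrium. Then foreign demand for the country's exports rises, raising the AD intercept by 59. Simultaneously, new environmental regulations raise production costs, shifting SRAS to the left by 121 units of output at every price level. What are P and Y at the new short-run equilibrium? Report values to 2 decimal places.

P = 170.92, Y = 4880.46

After both shocks: AD is Y = 5906 − 6P and SRAS is Y = 3684 + 7P.
Setting them equal: 2222 = 13P, so P = 170.92.
Substituting into AD, Y = 4880.46.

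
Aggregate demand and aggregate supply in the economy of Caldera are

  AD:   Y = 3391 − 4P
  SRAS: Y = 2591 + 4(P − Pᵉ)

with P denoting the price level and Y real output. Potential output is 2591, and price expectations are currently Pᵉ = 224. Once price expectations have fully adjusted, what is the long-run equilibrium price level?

Long-run P = 200

Short run: with Pᵉ = 224, SRAS is Y = 1695 + 4P. Setting AD = SRAS gives 1696 = 8P, so P = 212 and Y = 3391 − 4·212 = 2543.
Output 2543 is below potential 2591, so over time expected prices fall and SRAS shifts right until Y returns to 2591.
Long run: Y = 2591 on the AD curve gives 2591 = 3391 − 4P, so P = 200.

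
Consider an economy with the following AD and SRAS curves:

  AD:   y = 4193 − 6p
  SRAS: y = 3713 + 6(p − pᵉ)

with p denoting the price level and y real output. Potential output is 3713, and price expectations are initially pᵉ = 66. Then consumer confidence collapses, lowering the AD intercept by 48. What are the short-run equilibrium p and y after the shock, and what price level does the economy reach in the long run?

Short run: p = 69, y = 3731. Long run: p = 72.

AD shifts left: new AD is y = 4145 − 6p. With pᵉ = 66, SRAS is y = 3317 + 6p.
Short run: 4145 − 6p = 3317 + 6p gives 828 = 12p, so p = 69 and y = 4145 − 6·69 = 3731.
y = 3731 is above potential 3713; expectations adjust and SRAS shifts left until y = 3713.
Long run: on the new AD curve, 3713 = 4145 − 6p gives p = 72.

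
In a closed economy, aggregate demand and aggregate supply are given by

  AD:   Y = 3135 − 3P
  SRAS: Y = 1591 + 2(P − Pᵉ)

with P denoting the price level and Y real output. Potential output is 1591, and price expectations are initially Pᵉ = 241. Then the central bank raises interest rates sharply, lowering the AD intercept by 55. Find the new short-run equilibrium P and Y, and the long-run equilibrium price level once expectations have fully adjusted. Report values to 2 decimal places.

AD shifts left: new AD is Y = 3080 − 3P. With Pᵉ = 241, SRAS is Y = 1109 + 2P.
Short run: 3080 − 3P = 1109 + 2P gives 1971 = 5P, so P = 394.20 and Y = 3080 − 3P = 1897.40.
Y = 1897.40 is above potential 1591; expectations adjust and SRAS shifts left until Y = 1591.
Long run: on the new AD curve, 1591 = 3080 − 3P gives P = 496.33.

Short run: P = 394.20, Y = 1897.40. Long run: P = 496.33.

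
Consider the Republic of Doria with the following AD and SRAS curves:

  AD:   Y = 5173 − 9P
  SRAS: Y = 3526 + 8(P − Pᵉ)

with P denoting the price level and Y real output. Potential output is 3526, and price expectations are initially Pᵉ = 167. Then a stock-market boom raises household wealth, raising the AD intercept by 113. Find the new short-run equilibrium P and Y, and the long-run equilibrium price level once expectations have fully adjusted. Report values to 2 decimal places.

Short run: P = 182.12, Y = 3646.94. Long run: P = 195.56.

AD shifts right: new AD is Y = 5286 − 9P. With Pᵉ = 167, SRAS is Y = 2190 + 8P.
Short run: 5286 − 9P = 2190 + 8P gives 3096 = 17P, so P = 182.12 and Y = 5286 − 9P = 3646.94.
Y = 3646.94 is above potential 3526; expectations adjust and SRAS shifts left until Y = 3526.
Long run: on the new AD curve, 3526 = 5286 − 9P gives P = 195.56.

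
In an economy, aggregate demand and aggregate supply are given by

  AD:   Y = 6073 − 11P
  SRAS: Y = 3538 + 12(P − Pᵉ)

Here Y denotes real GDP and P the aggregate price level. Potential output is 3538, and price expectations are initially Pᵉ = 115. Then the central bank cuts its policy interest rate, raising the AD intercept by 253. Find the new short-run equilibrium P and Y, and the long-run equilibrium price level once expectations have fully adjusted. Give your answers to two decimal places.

Short run: P = 181.22, Y = 4332.61. Long run: P = 253.45.

AD shifts right: new AD is Y = 6326 − 11P. With Pᵉ = 115, SRAS is Y = 2158 + 12P.
Short run: 6326 − 11P = 2158 + 12P gives 4168 = 23P, so P = 181.22 and Y = 6326 − 11P = 4332.61.
Y = 4332.61 is above potential 3538; expectations adjust and SRAS shifts left until Y = 3538.
Long run: on the new AD curve, 3538 = 6326 − 11P gives P = 253.45.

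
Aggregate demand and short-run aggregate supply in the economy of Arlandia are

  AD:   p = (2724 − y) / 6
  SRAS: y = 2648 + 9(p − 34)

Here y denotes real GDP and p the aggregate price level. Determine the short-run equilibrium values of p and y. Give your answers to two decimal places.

Write SRAS as y = 2648 + 9p − 306 = 2342 + 9p.
Rearrange AD to y = 2724 − 6p.
Set AD = SRAS: 2724 − 6p = 2342 + 9p, so 382 = 15p and p = 25.47.
Substituting into AD, y = 2724 − 6p = 2571.20.

p = 25.47, y = 2571.20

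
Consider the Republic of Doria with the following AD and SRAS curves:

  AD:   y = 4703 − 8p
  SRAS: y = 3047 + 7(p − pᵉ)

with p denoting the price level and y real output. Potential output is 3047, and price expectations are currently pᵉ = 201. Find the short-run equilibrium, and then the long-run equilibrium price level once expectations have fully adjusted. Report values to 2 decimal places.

Short run: p = 204.20, y = 3069.40. Long run: p = 207.00.

Short run: with pᵉ = 201, SRAS is y = 1640 + 7p. Setting AD = SRAS gives 3063 = 15p, so p = 204.20 and y = 4703 − 8p = 3069.40.
Output 3069.40 is above potential 3047, so over time expected prices rise and SRAS shifts left until y returns to 3047.
Long run: y = 3047 on the AD curve gives 3047 = 4703 − 8p, so p = 207.00.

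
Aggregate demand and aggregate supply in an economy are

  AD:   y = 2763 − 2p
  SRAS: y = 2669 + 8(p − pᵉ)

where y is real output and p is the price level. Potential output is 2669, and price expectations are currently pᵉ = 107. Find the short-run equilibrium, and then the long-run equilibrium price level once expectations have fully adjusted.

Short run: with pᵉ = 107, SRAS is y = 1813 + 8p. Setting AD = SRAS gives 950 = 10p, so p = 95 and y = 2763 − 2·95 = 2573.
Output 2573 is below potential 2669, so over time expected prices fall and SRAS shifts right until y returns to 2669.
Long run: y = 2669 on the AD curve gives 2669 = 2763 − 2p, so p = 47.

Short run: p = 95, y = 2573. Long run: p = 47.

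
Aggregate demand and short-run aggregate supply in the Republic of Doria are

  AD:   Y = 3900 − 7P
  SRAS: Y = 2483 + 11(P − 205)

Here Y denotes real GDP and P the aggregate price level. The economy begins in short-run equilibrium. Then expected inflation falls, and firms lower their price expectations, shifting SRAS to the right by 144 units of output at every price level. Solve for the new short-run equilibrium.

P = 196, Y = 2528

This is a positive supply shock: SRAS shifts right.
New SRAS: Y = 372 + 11P.
Set AD = SRAS: 3900 − 7P = 372 + 11P, so 3528 = 18P and P = 196.
Y = 3900 − 7·196 = 2528.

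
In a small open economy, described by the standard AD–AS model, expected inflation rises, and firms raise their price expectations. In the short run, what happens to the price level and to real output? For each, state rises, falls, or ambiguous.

Price level: rises; output: falls

This is an adverse supply shock: SRAS shifts left.
Moving along the downward-sloping AD curve, P rises and Y falls.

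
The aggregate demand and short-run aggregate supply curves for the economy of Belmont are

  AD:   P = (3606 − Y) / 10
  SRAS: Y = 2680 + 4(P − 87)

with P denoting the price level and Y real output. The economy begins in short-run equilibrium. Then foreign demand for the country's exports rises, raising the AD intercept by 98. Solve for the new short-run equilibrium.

P = 98, Y = 2724

This is a positive demand shock: AD shifts right.
New AD: Y = 3704 − 10P.
SRAS can be written Y = 2332 + 4P.
Set AD = SRAS: 3704 − 10P = 2332 + 4P, so 1372 = 14P and P = 98.
Y = 3704 − 10·98 = 2724.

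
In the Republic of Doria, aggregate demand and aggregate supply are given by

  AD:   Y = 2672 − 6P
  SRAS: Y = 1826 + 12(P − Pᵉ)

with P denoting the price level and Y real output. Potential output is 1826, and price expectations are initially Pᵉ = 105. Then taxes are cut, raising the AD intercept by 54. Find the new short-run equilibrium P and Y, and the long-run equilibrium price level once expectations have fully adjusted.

AD shifts right: new AD is Y = 2726 − 6P. With Pᵉ = 105, SRAS is Y = 566 + 12P.
Short run: 2726 − 6P = 566 + 12P gives 2160 = 18P, so P = 120 and Y = 2726 − 6·120 = 2006.
Y = 2006 is above potential 1826; expectations adjust and SRAS shifts left until Y = 1826.
Long run: on the new AD curve, 1826 = 2726 − 6P gives P = 150.

Short run: P = 120, Y = 2006. Long run: P = 150.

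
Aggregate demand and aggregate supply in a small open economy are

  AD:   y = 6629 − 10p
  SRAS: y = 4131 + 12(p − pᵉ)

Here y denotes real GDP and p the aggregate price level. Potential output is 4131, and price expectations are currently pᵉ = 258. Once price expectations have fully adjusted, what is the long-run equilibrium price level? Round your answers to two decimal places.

Long-run p = 249.80

Short run: with pᵉ = 258, SRAS is y = 1035 + 12p. Setting AD = SRAS gives 5594 = 22p, so p = 254.27 and y = 6629 − 10p = 4086.27.
Output 4086.27 is below potential 4131, so over time expected prices fall and SRAS shifts right until y returns to 4131.
Long run: y = 4131 on the AD curve gives 4131 = 6629 − 10p, so p = 249.80.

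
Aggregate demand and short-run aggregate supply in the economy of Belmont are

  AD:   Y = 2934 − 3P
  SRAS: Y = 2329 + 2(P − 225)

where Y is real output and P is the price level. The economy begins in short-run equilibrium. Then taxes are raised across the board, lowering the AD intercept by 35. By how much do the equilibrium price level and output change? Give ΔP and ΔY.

ΔP = -7, ΔY = -14

This is a negative demand shock: AD shifts left.
New AD: Y = 2899 − 3P.
SRAS can be written Y = 1879 + 2P.
Set AD = SRAS: 2899 − 3P = 1879 + 2P, so 1020 = 5P and P = 204.
Y = 2899 − 3·204 = 2287.
Initially P = 211, Y = 2301, so ΔP = -7 and ΔY = -14.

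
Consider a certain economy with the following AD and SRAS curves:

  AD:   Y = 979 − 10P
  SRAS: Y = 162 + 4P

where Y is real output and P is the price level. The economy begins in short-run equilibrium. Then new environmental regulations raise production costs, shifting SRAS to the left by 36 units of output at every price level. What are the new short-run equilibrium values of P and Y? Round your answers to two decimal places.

This is a negative supply shock: SRAS shifts left.
New SRAS: Y = 126 + 4P.
Set AD = SRAS: 979 − 10P = 126 + 4P, so 853 = 14P and P = 60.93.
Substituting into AD, Y = 369.71.

P = 60.93, Y = 369.71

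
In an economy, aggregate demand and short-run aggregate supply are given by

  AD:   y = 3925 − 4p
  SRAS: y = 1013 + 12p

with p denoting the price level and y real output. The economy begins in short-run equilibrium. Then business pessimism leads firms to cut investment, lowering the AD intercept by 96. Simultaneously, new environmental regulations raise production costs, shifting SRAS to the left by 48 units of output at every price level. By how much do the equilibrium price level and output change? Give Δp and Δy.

Δp = -3, Δy = -84

After both shocks: AD is y = 3829 − 4p and SRAS is y = 965 + 12p.
Setting them equal: 2864 = 16p, so p = 179.
y = 3829 − 4·179 = 3113.
Initially p = 182, y = 3197, so Δp = -3 and Δy = -84.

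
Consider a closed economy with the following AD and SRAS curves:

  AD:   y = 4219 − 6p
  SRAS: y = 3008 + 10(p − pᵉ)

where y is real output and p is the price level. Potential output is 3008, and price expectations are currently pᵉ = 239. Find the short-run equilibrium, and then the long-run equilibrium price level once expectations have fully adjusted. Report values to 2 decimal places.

Short run: p = 225.06, y = 2868.63. Long run: p = 201.83.

Short run: with pᵉ = 239, SRAS is y = 618 + 10p. Setting AD = SRAS gives 3601 = 16p, so p = 225.06 and y = 4219 − 6p = 2868.63.
Output 2868.63 is below potential 3008, so over time expected prices fall and SRAS shifts right until y returns to 3008.
Long run: y = 3008 on the AD curve gives 3008 = 4219 − 6p, so p = 201.83.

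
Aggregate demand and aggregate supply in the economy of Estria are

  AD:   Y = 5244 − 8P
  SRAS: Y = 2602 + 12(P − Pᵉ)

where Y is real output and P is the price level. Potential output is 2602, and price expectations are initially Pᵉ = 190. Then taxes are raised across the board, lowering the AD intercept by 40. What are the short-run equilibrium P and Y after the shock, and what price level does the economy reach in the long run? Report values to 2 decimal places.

Short run: P = 244.10, Y = 3251.20. Long run: P = 325.25.

AD shifts left: new AD is Y = 5204 − 8P. With Pᵉ = 190, SRAS is Y = 322 + 12P.
Short run: 5204 − 8P = 322 + 12P gives 4882 = 20P, so P = 244.10 and Y = 5204 − 8P = 3251.20.
Y = 3251.20 is above potential 2602; expectations adjust and SRAS shifts left until Y = 2602.
Long run: on the new AD curve, 2602 = 5204 − 8P gives P = 325.25.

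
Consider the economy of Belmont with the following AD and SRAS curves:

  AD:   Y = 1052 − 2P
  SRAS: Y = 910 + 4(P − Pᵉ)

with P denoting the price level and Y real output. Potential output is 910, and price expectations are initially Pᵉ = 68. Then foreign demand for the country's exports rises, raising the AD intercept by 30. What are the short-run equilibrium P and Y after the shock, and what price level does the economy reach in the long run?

Short run: P = 74, Y = 934. Long run: P = 86.

AD shifts right: new AD is Y = 1082 − 2P. With Pᵉ = 68, SRAS is Y = 638 + 4P.
Short run: 1082 − 2P = 638 + 4P gives 444 = 6P, so P = 74 and Y = 1082 − 2·74 = 934.
Y = 934 is above potential 910; expectations adjust and SRAS shifts left until Y = 910.
Long run: on the new AD curve, 910 = 1082 − 2P gives P = 86.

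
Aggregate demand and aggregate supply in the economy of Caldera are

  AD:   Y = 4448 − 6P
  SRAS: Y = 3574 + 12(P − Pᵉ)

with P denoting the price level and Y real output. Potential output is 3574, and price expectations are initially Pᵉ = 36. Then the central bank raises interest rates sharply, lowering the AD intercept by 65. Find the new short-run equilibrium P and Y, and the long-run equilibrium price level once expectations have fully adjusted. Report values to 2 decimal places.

Short run: P = 68.94, Y = 3969.33. Long run: P = 134.83.

AD shifts left: new AD is Y = 4383 − 6P. With Pᵉ = 36, SRAS is Y = 3142 + 12P.
Short run: 4383 − 6P = 3142 + 12P gives 1241 = 18P, so P = 68.94 and Y = 4383 − 6P = 3969.33.
Y = 3969.33 is above potential 3574; expectations adjust and SRAS shifts left until Y = 3574.
Long run: on the new AD curve, 3574 = 4383 − 6P gives P = 134.83.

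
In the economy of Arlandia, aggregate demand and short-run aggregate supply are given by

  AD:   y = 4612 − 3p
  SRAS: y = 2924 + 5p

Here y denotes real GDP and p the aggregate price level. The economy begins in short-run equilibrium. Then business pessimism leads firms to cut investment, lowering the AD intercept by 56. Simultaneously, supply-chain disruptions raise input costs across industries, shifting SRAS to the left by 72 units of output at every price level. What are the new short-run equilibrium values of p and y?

After both shocks: AD is y = 4556 − 3p and SRAS is y = 2852 + 5p.
Setting them equal: 1704 = 8p, so p = 213.
y = 4556 − 3·213 = 3917.

p = 213, y = 3917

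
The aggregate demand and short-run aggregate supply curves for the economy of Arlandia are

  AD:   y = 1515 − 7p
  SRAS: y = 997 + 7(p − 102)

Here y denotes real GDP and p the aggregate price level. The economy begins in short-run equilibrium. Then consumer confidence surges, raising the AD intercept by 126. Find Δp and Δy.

This is a positive demand shock: AD shifts right.
New AD: y = 1641 − 7p.
SRAS can be written y = 283 + 7p.
Set AD = SRAS: 1641 − 7p = 283 + 7p, so 1358 = 14p and p = 97.
y = 1641 − 7·97 = 962.
Initially p = 88, y = 899, so Δp = +9 and Δy = +63.

Δp = +9, Δy = +63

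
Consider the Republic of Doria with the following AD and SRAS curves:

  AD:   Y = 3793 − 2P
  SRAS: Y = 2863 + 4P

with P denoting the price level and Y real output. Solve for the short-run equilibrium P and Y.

P = 155, Y = 3483

Set AD = SRAS: 3793 − 2P = 2863 + 4P, so 930 = 6P and P = 155.
Then Y = 3793 − 2·155 = 3483.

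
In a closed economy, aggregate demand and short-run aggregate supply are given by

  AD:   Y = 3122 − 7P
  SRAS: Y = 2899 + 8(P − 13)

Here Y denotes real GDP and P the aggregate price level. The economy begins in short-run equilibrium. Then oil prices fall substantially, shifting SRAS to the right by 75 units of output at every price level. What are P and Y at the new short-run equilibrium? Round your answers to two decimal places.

P = 16.80, Y = 3004.40

This is a positive supply shock: SRAS shifts right.
New SRAS: Y = 2870 + 8P.
Set AD = SRAS: 3122 − 7P = 2870 + 8P, so 252 = 15P and P = 16.80.
Substituting into AD, Y = 3004.40.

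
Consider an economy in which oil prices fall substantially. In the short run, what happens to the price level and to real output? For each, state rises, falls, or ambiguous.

This is a favourable supply shock: SRAS shifts right.
Moving along the downward-sloping AD curve, P falls and Y rises.

Price level: falls; output: rises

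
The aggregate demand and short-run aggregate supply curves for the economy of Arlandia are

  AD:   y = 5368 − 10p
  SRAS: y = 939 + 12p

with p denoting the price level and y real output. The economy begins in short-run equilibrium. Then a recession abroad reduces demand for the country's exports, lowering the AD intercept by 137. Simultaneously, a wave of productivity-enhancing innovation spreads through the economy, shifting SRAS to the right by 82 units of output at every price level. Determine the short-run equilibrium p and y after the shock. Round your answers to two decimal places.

After both shocks: AD is y = 5231 − 10p and SRAS is y = 1021 + 12p.
Setting them equal: 4210 = 22p, so p = 191.36.
Substituting into AD, y = 3317.36.

p = 191.36, y = 3317.36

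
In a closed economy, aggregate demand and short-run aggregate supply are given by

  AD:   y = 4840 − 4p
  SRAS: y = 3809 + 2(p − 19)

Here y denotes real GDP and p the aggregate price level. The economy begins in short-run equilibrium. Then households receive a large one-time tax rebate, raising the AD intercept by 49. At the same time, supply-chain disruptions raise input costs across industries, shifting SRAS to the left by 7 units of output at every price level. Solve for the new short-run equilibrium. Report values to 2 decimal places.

After both shocks: AD is y = 4889 − 4p and SRAS is y = 3764 + 2p.
Setting them equal: 1125 = 6p, so p = 187.50.
Substituting into AD, y = 4139.00.

p = 187.50, y = 4139.00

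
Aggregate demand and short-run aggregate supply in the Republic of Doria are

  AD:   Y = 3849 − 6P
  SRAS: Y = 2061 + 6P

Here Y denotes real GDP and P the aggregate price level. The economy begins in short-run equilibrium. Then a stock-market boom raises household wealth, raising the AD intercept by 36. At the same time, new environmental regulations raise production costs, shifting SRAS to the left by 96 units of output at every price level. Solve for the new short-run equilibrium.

After both shocks: AD is Y = 3885 − 6P and SRAS is Y = 1965 + 6P.
Setting them equal: 1920 = 12P, so P = 160.
Y = 3885 − 6·160 = 2925.

P = 160, Y = 2925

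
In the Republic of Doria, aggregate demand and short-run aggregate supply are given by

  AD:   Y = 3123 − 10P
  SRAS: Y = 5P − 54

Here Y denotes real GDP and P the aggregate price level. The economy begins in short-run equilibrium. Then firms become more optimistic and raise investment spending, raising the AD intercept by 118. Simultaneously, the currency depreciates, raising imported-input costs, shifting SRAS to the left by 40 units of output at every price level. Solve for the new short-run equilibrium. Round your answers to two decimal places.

P = 222.33, Y = 1017.67

After both shocks: AD is Y = 3241 − 10P and SRAS is Y = 5P − 94.
Setting them equal: 3335 = 15P, so P = 222.33.
Substituting into AD, Y = 1017.67.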